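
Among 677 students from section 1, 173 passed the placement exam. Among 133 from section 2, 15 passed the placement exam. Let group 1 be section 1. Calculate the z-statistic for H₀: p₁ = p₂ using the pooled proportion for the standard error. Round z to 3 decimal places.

Sample proportions: p̂₁ = 173/677 = 0.25554 and p̂₂ = 15/133 = 0.11278.
Pooled p̂ = (173+15)/(677+133) = 188/810 = 0.23210.
SE = √[p̂(1−p̂)(1/n₁+1/n₂)] = √[0.23210·0.76790·(1/677+1/133)] ≈ 0.040042.
z = (p̂₁ − p̂₂)/SE = (0.25554 − 0.11278)/0.040042 = 0.14276/0.040042 = 3.565.

z = 3.565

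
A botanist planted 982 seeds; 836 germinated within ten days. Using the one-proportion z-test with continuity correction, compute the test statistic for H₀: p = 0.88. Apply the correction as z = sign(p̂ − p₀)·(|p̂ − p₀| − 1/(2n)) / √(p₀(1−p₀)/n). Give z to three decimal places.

z = -2.716

The sample proportion is 836/982 = 0.85132. p̂ − p₀ = -0.028676.
Continuity correction 1/(2n) = 1/1964 = 0.000509.
Corrected numerator: |-0.028676| − 0.000509 = 0.028167.
Null standard error: √(0.88·0.12/982) = √0.000107536 = 0.010370.
z = (−)0.028167/0.010370 = -2.716.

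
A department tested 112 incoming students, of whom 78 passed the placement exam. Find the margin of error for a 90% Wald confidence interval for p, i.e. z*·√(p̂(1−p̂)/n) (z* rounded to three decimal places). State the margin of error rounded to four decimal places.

With x = 78 successes in n = 112, p̂ = 0.69643.
SE(p̂) = √(0.69643·0.30357/112) = 0.043447.
The 90% critical value is z* = 1.645.
Margin of error = z*·SE = 1.645 × 0.043447 = 0.0715.

ME = 0.0715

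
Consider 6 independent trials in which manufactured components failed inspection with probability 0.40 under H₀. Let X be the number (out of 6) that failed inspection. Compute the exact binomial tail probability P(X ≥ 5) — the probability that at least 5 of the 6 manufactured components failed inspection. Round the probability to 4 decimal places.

P = 0.0410

X is binomial with n = 6 and p = 0.40.
P(X ≥ 5) = C(6,5)·0.40^5·0.60^1 + C(6,6)·0.40^6·0.60^0.
= 0.036864 + 0.004096 = 0.0410.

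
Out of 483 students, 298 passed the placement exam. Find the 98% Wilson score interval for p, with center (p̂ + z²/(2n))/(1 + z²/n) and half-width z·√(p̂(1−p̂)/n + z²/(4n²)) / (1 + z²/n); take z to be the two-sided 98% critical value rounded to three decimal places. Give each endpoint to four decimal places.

p̂ = 298/483 = 0.61698; z = 2.326, so z² = 5.410276.
1 + z²/n = 1.011201.
Adjusted center: (0.61698 + z²/(2n))/1.011201 = 0.61568.
Radicand: p̂(1−p̂)/n + z²/(4n²) = 0.000489268 + 0.000005798 = 0.000495066.
Half-width = 2.326·√0.000495066/1.011201 = 0.05118.
CI: 0.61568 ± 0.05118 = (0.5645, 0.6669).

(0.5645, 0.6669)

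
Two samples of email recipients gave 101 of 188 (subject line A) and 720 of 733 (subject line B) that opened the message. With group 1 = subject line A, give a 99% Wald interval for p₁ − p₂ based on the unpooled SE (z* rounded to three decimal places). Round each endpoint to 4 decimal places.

p̂₁ = 101/188 = 0.53723, p̂₂ = 720/733 = 0.98226; p̂₁ − p̂₂ = -0.44503.
SE = √(0.001322413 + 0.000023766) = √0.001346179 = 0.036690.
For 99% confidence, z* = 2.576. Margin of error = 0.09451.
Interval: -0.44503 ± 0.09451 → (-0.5395, -0.3505).

(-0.5395, -0.3505)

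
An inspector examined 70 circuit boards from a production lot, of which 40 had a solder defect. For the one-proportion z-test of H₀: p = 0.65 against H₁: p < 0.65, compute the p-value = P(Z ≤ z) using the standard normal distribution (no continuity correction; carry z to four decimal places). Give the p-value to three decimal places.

Sample proportion p̂ = 40/70 = 0.57143.
Under H₀, SE = √(p₀(1−p₀)/n) = √(0.65·0.35/70) = √0.003250000 = 0.057009.
z = (p̂ − p₀)/SE = (40/70 − 0.65)/0.057009 ≈ -1.3782.
p-value = P(Z ≤ z) with z = -1.3782 → 0.084.

p-value = 0.084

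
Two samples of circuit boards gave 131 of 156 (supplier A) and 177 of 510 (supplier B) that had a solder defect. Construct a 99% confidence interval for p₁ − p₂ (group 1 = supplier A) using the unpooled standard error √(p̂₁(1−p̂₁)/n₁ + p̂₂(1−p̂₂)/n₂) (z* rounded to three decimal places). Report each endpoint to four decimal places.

p̂₁ = 131/156 = 0.83974, p̂₂ = 177/510 = 0.34706; p̂₁ − p̂₂ = 0.49268.
Unpooled SE = √(p̂₁(1−p̂₁)/n₁ + p̂₂(1−p̂₂)/n₂) = √(0.000862656 + 0.000444331) = 0.036152.
For 99% confidence, z* = 2.576. Margin of error = 0.09313.
So the interval runs from 0.3996 to 0.5858.

(0.3996, 0.5858)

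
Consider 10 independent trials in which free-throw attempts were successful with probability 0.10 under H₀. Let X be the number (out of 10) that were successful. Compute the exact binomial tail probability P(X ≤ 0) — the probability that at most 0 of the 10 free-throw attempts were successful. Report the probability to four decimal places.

P = 0.3487

X ~ Binomial(n=10, p=0.10).
P(X ≤ 0) = C(10,0)·0.10^0·0.90^10.
= 0.348678 = 0.3487.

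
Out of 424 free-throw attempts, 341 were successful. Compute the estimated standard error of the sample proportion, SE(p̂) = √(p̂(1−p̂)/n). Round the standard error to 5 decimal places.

SE = 0.01927

The sample proportion is 341/424 = 0.80425.
p̂(1−p̂) = 0.80425·0.19575 = 0.157432.
SE = √(0.157432/424) = 0.01927.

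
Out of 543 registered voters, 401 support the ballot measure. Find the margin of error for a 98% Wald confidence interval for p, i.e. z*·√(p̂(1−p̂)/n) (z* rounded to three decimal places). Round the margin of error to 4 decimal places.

ME = 0.0439

p̂ = 401/543 = 0.73849.
SE = √(p̂(1−p̂)/n) = √(0.193123/543) = 0.018859.
z* = 2.326 at the 98% level.
ME = 2.326·0.018859 = 0.0439.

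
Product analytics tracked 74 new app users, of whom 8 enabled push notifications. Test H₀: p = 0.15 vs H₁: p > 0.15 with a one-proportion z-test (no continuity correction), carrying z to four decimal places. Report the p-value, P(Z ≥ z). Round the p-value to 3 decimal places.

p-value = 0.844

The sample proportion is 8/74 = 0.10811.
SE₀ = √(0.15·0.85/74) = 0.041509.
Test statistic (full precision, shown to 4 dp): z = (8/74 − 0.15)/SE₀ ≈ -1.0092.
From the standard normal, P(Z ≥ z) = 0.844.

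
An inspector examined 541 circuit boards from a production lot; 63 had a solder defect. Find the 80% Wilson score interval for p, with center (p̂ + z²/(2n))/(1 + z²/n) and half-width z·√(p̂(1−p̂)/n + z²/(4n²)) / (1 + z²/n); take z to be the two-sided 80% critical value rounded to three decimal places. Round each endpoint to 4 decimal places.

p̂ = 63/541 = 0.11645; z = 1.282, so z² = 1.643524.
Denominator 1 + z²/n = 1 + 1.643524/541 = 1.003038.
Center = (0.11645 + 0.001519)/1.003038 = 0.11761.
Radicand: p̂(1−p̂)/n + z²/(4n²) = 0.000190185 + 0.000001404 = 0.000191589.
Half-width = z·√(radicand)/denom = 1.282·0.013842/1.003038 = 0.01769.
Interval: 0.11761 ± 0.01769 → (0.0999, 0.1353).

(0.0999, 0.1353)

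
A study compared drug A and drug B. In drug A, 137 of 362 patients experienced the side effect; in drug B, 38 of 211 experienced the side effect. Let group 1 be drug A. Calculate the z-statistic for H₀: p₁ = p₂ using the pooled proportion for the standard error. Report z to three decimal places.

p̂₁ = 137/362 = 0.37845, p̂₂ = 38/211 = 0.18009.
Pooled p̂ = (137+38)/(362+211) = 175/573 = 0.30541.
SE = √[p̂(1−p̂)(1/n₁+1/n₂)] = √[0.30541·0.69459·(1/362+1/211)] ≈ 0.039892.
z = (p̂₁ − p̂₂)/SE = (0.37845 − 0.18009)/0.039892 = 0.19836/0.039892 = 4.972.

z = 4.972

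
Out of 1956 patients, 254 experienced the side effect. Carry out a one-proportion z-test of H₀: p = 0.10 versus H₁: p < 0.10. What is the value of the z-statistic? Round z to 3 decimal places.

z = 4.402

With x = 254 successes in n = 1956, p̂ = 0.12986.
Null standard error: √(0.10·0.90/1956) = √0.000046012 = 0.006783.
Test statistic: z = 0.02986/0.006783 = 4.402.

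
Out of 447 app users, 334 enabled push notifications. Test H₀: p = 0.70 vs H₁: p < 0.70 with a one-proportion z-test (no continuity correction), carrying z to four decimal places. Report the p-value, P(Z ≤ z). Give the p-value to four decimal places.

The sample proportion is 334/447 = 0.74720.
Under H₀, SE = √(p₀(1−p₀)/n) = √(0.70·0.30/447) = √0.000469799 = 0.021675.
Test statistic (full precision, shown to 4 dp): z = (334/447 − 0.70)/SE₀ ≈ 2.1778.
p-value = P(Z ≤ z) with z = 2.1778 → 0.9853.

p-value = 0.9853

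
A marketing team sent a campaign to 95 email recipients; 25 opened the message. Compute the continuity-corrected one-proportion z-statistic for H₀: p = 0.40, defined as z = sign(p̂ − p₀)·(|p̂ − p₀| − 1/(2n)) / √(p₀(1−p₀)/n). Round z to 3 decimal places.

z = -2.618

p̂ = 25/95 = 0.26316. p̂ − p₀ = -0.136842.
Continuity correction 1/(2n) = 1/190 = 0.005263.
Corrected numerator: |-0.136842| − 0.005263 = 0.131579.
Under H₀, SE = √(p₀(1−p₀)/n) = √(0.40·0.60/95) = √0.002526316 = 0.050262.
z = −0.131579/0.050262 = -2.618.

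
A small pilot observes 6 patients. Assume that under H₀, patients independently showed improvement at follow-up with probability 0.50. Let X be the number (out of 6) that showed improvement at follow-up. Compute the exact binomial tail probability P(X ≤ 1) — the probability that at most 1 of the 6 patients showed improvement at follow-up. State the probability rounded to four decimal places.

X is binomial with n = 6 and p = 0.50.
P(X ≤ 1) = C(6,0)·0.50^0·0.50^6 + C(6,1)·0.50^1·0.50^5.
= 0.015625 + 0.093750 = 0.1094.

P = 0.1094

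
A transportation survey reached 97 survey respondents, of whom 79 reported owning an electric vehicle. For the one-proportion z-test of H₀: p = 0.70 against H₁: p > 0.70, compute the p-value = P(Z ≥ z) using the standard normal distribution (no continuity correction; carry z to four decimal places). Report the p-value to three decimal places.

p-value = 0.007

With x = 79 successes in n = 97, p̂ = 0.81443.
SE₀ = √(0.70·0.30/97) = 0.046529.
Test statistic (full precision, shown to 4 dp): z = (79/97 − 0.70)/SE₀ ≈ 2.4594.
p-value = P(Z ≥ z) with z = 2.4594 → 0.007.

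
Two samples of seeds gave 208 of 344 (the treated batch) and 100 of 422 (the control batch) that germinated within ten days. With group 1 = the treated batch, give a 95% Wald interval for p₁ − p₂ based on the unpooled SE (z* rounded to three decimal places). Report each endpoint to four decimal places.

(0.3020, 0.4334)

p̂₁ = 208/344 = 0.60465, p̂₂ = 100/422 = 0.23697; p̂₁ − p̂₂ = 0.36768.
Unpooled SE = √(p̂₁(1−p̂₁)/n₁ + p̂₂(1−p̂₂)/n₂) = √(0.000694907 + 0.000428468) = 0.033517.
For 95% confidence, z* = 1.960. Margin of error = 0.06569.
So the interval runs from 0.3020 to 0.4334.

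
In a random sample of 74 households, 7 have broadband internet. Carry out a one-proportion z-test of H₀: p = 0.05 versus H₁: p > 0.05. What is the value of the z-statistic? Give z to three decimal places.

Sample proportion p̂ = 7/74 = 0.09459.
Under H₀, SE = √(p₀(1−p₀)/n) = √(0.05·0.95/74) = √0.000641892 = 0.025336.
Test statistic: z = 0.04459/0.025336 = 1.760.

z = 1.760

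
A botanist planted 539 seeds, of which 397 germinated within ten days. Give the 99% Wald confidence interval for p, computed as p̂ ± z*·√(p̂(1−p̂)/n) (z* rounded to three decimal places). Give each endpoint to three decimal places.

Sample proportion p̂ = 397/539 = 0.73655.
SE = √(p̂(1−p̂)/n) = √(0.194044/539) = 0.018974.
The 99% critical value is z* = 2.576.
Margin = 2.576·0.018974 = 0.04888.
So the interval runs from 0.688 to 0.785.

(0.688, 0.785)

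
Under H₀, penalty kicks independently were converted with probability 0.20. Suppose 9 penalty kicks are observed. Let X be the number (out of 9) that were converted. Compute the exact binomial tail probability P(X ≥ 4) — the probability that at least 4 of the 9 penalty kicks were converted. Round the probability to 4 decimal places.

P = 0.0856

X is binomial with n = 9 and p = 0.20.
P(X ≥ 4) = Σ_{j=4}^{9} C(9,j)·0.20^j·0.80^{9−j}.
= 0.066060 + 0.016515 + 0.002753 + 0.000295 + 0.000018 + 0.000001 = 0.0856.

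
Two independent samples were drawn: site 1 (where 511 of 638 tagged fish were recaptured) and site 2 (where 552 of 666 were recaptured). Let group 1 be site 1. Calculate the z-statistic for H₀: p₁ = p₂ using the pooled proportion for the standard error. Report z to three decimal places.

z = -1.297

p̂₁ = 511/638 = 0.80094, p̂₂ = 552/666 = 0.82883.
Pooled p̂ = (511+552)/(638+666) = 1063/1304 = 0.81518.
SE = √[p̂(1−p̂)(1/n₁+1/n₂)] = √[0.81518·0.18482·(1/638+1/666)] ≈ 0.021502.
z = (p̂₁ − p̂₂)/SE = (0.80094 − 0.82883)/0.021502 = -0.02789/0.021502 = -1.297.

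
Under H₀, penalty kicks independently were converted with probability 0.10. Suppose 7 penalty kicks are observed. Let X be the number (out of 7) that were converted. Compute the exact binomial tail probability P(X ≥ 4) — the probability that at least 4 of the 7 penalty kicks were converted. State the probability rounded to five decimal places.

X is binomial with n = 7 and p = 0.10.
P(X ≥ 4) = C(7,4)·0.10^4·0.90^3 + C(7,5)·0.10^5·0.90^2 + C(7,6)·0.10^6·0.90^1 + C(7,7)·0.10^7·0.90^0.
= 0.002552 + 0.000170 + 0.000006 + 0.000000 = 0.00273.

P = 0.00273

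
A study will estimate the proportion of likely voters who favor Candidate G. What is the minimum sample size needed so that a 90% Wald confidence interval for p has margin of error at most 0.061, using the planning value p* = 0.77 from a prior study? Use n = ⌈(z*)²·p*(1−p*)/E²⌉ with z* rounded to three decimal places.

z* = 1.645 at the 90% level.
p*(1−p*) = 0.77·0.23 = 0.1771.
(z*)²·p*(1−p*)/E² = 2.706025·0.1771/0.003721 = 128.793.
Rounding up, n = 129.

n = 129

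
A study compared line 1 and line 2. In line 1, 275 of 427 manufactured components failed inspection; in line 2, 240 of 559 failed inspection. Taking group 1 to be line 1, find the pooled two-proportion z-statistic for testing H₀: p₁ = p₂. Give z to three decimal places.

z = 6.687

p̂₁ = 275/427 = 0.64403, p̂₂ = 240/559 = 0.42934.
Pooled p̂ = (275+240)/(427+559) = 515/986 = 0.52231.
SE = √[p̂(1−p̂)(1/n₁+1/n₂)] = √[0.52231·0.47769·(1/427+1/559)] ≈ 0.032104.
z = 0.21469/0.032104 = 6.687.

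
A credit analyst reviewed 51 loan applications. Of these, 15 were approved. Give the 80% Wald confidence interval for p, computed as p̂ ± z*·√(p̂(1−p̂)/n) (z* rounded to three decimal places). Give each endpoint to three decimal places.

The sample proportion is 15/51 = 0.29412.
SE = √(p̂(1−p̂)/n) = √(0.207612/51) = 0.063803.
The 80% critical value is z* = 1.282.
Margin = 1.282·0.063803 = 0.08180.
Interval: 0.29412 ± 0.08180 → (0.212, 0.376).

(0.212, 0.376)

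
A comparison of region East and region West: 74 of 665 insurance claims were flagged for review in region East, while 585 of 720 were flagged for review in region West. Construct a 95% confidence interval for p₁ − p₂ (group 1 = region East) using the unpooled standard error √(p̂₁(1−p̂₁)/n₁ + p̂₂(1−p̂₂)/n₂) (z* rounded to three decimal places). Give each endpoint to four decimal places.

(-0.7384, -0.6640)

p̂₁ = 74/665 = 0.11128, p̂₂ = 585/720 = 0.81250; p̂₁ − p̂₂ = -0.70122.
SE = √(0.000148715 + 0.000211589) = √0.000360304 = 0.018982.
z* = 1.960 at the 95% level. Margin of error = 0.03720.
CI: -0.70122 ± 0.03720 = (-0.7384, -0.6640).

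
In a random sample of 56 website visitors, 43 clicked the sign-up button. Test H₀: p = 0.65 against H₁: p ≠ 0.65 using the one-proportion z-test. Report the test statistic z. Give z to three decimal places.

z = 1.849

With x = 43 successes in n = 56, p̂ = 0.76786.
Under H₀, SE = √(p₀(1−p₀)/n) = √(0.65·0.35/56) = √0.004062500 = 0.063738.
Test statistic: z = 0.11786/0.063738 = 1.849.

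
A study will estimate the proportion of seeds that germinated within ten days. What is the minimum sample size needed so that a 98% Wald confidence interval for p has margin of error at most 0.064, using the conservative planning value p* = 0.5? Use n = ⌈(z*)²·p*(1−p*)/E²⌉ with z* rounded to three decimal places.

z* = 2.326 at the 98% level.
p*(1−p*) = 0.2500.
Required n before rounding: 5.410276 × 0.2500 / 0.064² = 330.217.
⌈330.217⌉ = 331.

n = 331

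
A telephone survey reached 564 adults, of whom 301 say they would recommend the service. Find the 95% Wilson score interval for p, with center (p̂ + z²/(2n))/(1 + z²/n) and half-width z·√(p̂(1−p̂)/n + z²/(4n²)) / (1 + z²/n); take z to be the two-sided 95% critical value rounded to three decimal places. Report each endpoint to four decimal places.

Here p̂ = 301/564 = 0.53369 and z = 1.960 (z² = 3.841600).
Denominator 1 + z²/n = 1 + 3.841600/564 = 1.006811.
Center = (0.53369 + 0.003406)/1.006811 = 0.53346.
Radicand: p̂(1−p̂)/n + z²/(4n²) = 0.000441250 + 0.000003019 = 0.000444269.
Half-width = 1.960·√0.000444269/1.006811 = 0.04103.
Interval: 0.53346 ± 0.04103 → (0.4924, 0.5745).

(0.4924, 0.5745)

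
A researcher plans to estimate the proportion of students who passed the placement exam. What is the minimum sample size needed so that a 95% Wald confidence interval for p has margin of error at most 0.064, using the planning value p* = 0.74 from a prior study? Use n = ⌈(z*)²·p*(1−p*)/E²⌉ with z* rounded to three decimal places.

n = 181

For 95% confidence, z* = 1.960.
p*(1−p*) = 0.1924.
Required n before rounding: 3.841600 × 0.1924 / 0.064² = 180.450.
Rounding up, n = 181.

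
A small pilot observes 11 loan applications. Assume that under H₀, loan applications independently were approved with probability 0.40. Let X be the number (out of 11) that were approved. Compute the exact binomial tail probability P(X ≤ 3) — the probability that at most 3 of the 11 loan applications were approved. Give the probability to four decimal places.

P = 0.2963

X is binomial with n = 11 and p = 0.40.
P(X ≤ 3) = C(11,0)·0.40^0·0.60^11 + C(11,1)·0.40^1·0.60^10 + C(11,2)·0.40^2·0.60^9 + C(11,3)·0.40^3·0.60^8.
= 0.003628 + 0.026605 + 0.088684 + 0.177367 = 0.2963.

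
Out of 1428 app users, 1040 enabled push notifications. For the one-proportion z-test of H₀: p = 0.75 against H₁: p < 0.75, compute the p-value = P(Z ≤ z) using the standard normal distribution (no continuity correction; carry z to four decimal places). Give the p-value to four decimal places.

The sample proportion is 1040/1428 = 0.72829.
Under H₀, SE = √(p₀(1−p₀)/n) = √(0.75·0.25/1428) = √0.000131303 = 0.011459.
z = (p̂ − p₀)/SE = (1040/1428 − 0.75)/0.011459 ≈ -1.8945.
From the standard normal, P(Z ≤ z) = 0.0291.

p-value = 0.0291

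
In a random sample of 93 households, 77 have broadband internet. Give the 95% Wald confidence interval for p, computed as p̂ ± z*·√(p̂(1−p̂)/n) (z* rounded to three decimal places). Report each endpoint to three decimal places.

(0.751, 0.905)

p̂ = 77/93 = 0.82796.
Standard error of p̂: √(0.142444/93) = √0.001531658 = 0.039136.
z* = 1.960 at the 95% level.
Margin = 1.960·0.039136 = 0.07671.
Interval: 0.82796 ± 0.07671 → (0.751, 0.905).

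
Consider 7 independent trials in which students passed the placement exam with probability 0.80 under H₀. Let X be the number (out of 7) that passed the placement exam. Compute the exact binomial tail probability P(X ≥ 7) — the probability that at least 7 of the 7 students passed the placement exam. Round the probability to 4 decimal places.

X ~ Binomial(n=7, p=0.80).
P(X ≥ 7) = C(7,7)·0.80^7·0.20^0.
= 0.209715 = 0.2097.

P = 0.2097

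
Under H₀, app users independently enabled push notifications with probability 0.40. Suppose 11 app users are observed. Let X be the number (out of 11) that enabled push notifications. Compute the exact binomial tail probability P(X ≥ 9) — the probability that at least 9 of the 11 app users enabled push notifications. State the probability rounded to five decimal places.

X is binomial with n = 11 and p = 0.40.
P(X ≥ 9) = C(11,9)·0.40^9·0.60^2 + C(11,10)·0.40^10·0.60^1 + C(11,11)·0.40^11·0.60^0.
= 0.005190 + 0.000692 + 0.000042 = 0.00592.

P = 0.00592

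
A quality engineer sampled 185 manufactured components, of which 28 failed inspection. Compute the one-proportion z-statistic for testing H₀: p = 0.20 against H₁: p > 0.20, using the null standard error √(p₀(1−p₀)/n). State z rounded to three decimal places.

Sample proportion p̂ = 28/185 = 0.15135.
Null standard error: √(0.20·0.80/185) = √0.000864865 = 0.029409.
Test statistic: z = -0.04865/0.029409 = -1.654.

z = -1.654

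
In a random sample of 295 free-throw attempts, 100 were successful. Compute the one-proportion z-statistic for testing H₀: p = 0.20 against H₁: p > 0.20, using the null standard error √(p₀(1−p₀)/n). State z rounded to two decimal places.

z = 5.97

With x = 100 successes in n = 295, p̂ = 0.33898.
Null standard error: √(0.20·0.80/295) = √0.000542373 = 0.023289.
Test statistic: z = 0.13898/0.023289 = 5.97.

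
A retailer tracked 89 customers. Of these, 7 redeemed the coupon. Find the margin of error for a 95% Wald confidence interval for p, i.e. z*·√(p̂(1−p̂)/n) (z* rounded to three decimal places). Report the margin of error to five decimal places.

The sample proportion is 7/89 = 0.07865.
SE(p̂) = √(0.07865·0.92135/89) = 0.028535.
z* = 1.960 at the 95% level.
Margin of error = z*·SE = 1.960 × 0.028535 = 0.05593.

ME = 0.05593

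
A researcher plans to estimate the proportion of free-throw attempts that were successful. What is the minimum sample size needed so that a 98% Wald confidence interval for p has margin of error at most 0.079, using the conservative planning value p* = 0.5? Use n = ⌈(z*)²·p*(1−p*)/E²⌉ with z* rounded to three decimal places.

n = 217

For 98% confidence, z* = 2.326.
p*(1−p*) = 0.50·0.50 = 0.2500.
Required n before rounding: 5.410276 × 0.2500 / 0.079² = 216.723.
⌈216.723⌉ = 217.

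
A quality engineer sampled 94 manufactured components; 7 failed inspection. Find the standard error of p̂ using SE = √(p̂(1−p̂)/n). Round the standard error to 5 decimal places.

The sample proportion is 7/94 = 0.07447.
p̂(1−p̂) = 0.068924.
SE = √(0.068924/94) = 0.02708.

SE = 0.02708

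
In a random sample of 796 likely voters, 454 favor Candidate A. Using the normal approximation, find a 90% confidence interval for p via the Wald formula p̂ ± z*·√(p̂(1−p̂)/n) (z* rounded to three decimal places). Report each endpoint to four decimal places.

p̂ = 454/796 = 0.57035.
Standard error of p̂: √(0.245051/796) = √0.000307853 = 0.017546.
For 90% confidence, z* = 1.645.
Margin of error: 1.645 × 0.017546 = 0.02886.
Interval: 0.57035 ± 0.02886 → (0.5415, 0.5992).

(0.5415, 0.5992)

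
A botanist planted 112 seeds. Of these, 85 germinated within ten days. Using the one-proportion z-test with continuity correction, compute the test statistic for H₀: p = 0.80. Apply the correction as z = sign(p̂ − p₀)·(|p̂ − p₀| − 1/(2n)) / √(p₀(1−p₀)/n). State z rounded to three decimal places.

z = -0.969

Sample proportion p̂ = 85/112 = 0.75893. p̂ − p₀ = -0.041071.
Continuity correction 1/(2n) = 1/224 = 0.004464.
Corrected numerator: |-0.041071| − 0.004464 = 0.036607.
Under H₀, SE = √(p₀(1−p₀)/n) = √(0.80·0.20/112) = √0.001428571 = 0.037796.
z = −0.036607/0.037796 = -0.969.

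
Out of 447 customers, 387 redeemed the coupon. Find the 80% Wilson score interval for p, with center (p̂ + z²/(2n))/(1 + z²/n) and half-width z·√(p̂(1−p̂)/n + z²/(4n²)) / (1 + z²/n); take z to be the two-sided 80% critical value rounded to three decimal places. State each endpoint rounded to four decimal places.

p̂ = 387/447 = 0.86577; z = 1.282, so z² = 1.643524.
1 + z²/n = 1.003677.
Center = (0.86577 + 0.001838)/1.003677 = 0.86443.
Radicand: p̂(1−p̂)/n + z²/(4n²) = 0.000259980 + 0.000002056 = 0.000262036.
Half-width = 1.282·√0.000262036/1.003677 = 0.02068.
So the interval runs from 0.8438 to 0.8851.

(0.8438, 0.8851)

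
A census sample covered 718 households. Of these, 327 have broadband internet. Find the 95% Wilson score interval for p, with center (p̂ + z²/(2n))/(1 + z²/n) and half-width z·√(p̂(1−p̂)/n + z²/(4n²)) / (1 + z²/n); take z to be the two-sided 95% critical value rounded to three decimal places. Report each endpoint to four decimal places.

p̂ = 327/718 = 0.45543; z = 1.960, so z² = 3.841600.
Denominator 1 + z²/n = 1 + 3.841600/718 = 1.005350.
Adjusted center: (0.45543 + z²/(2n))/1.005350 = 0.45567.
Radicand: p̂(1−p̂)/n + z²/(4n²) = 0.000345423 + 0.000001863 = 0.000347286.
Half-width = 1.960·√0.000347286/1.005350 = 0.03633.
Interval: 0.45567 ± 0.03633 → (0.4193, 0.4920).

(0.4193, 0.4920)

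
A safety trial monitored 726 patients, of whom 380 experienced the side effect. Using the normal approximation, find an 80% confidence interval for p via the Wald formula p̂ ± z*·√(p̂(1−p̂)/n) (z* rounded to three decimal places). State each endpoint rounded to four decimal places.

(0.4997, 0.5472)

The sample proportion is 380/726 = 0.52342.
SE = √(p̂(1−p̂)/n) = √(0.249452/726) = 0.018536.
For 80% confidence, z* = 1.282.
Margin of error: 1.282 × 0.018536 = 0.02376.
So the interval runs from 0.4997 to 0.5472.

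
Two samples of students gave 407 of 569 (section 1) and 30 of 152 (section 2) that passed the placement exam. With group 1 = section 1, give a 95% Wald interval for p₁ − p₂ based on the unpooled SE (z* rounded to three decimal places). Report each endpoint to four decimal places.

p̂₁ = 407/569 = 0.71529, p̂₂ = 30/152 = 0.19737; p̂₁ − p̂₂ = 0.51792.
Unpooled SE = √(p̂₁(1−p̂₁)/n₁ + p̂₂(1−p̂₂)/n₂) = √(0.000357909 + 0.001042198) = 0.037418.
For 95% confidence, z* = 1.960. Margin of error = 0.07334.
Interval: 0.51792 ± 0.07334 → (0.4446, 0.5913).

(0.4446, 0.5913)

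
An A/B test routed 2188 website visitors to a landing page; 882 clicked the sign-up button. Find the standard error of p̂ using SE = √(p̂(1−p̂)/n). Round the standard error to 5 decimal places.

With x = 882 successes in n = 2188, p̂ = 0.40311.
p̂(1−p̂) = 0.240612.
SE = √(0.240612/2188) = √0.000109969 = 0.01049.

SE = 0.01049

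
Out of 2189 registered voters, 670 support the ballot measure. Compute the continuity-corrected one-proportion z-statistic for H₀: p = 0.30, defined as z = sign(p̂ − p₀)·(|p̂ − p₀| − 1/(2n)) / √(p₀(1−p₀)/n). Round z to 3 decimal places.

With x = 670 successes in n = 2189, p̂ = 0.30608. p̂ − p₀ = 0.006076.
Continuity correction 1/(2n) = 1/4378 = 0.000228.
Corrected numerator: |0.006076| − 0.000228 = 0.005848.
Null standard error: √(0.30·0.70/2189) = √0.000095934 = 0.009795.
z = (+)0.005848/0.009795 = 0.597.

z = 0.597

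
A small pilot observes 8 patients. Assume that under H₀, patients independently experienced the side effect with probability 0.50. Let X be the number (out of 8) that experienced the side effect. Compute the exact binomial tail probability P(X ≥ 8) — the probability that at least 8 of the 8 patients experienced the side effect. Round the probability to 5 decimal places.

X is binomial with n = 8 and p = 0.50.
P(X ≥ 8) = C(8,8)·0.50^8·0.50^0.
= 0.003906 = 0.00391.

P = 0.00391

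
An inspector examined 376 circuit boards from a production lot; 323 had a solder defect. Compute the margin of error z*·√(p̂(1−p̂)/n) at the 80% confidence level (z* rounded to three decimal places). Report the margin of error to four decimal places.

ME = 0.0230

Sample proportion p̂ = 323/376 = 0.85904.
SE = √(p̂(1−p̂)/n) = √(0.121088/376) = 0.017946.
z* = 1.282 at the 80% level.
ME = 1.282·0.017946 = 0.0230.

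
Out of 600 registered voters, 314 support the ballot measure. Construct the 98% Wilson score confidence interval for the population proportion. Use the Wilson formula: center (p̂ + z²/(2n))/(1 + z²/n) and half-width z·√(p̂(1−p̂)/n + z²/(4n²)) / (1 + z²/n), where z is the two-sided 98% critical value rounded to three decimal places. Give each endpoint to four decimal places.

(0.4759, 0.5703)

p̂ = 314/600 = 0.52333; z = 2.326, so z² = 5.410276.
Denominator 1 + z²/n = 1 + 5.410276/600 = 1.009017.
Center = (0.52333 + 0.004509)/1.009017 = 0.52312.
Radicand: p̂(1−p̂)/n + z²/(4n²) = 0.000415759 + 0.000003757 = 0.000419516.
Half-width = 2.326·√0.000419516/1.009017 = 0.04722.
So the interval runs from 0.4759 to 0.5703.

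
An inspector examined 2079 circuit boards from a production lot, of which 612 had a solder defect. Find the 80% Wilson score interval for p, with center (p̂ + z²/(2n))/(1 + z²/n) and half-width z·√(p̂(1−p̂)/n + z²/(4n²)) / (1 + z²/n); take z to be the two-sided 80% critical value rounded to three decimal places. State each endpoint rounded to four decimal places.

p̂ = 612/2079 = 0.29437; z = 1.282, so z² = 1.643524.
1 + z²/n = 1.000791.
Adjusted center: (0.29437 + z²/(2n))/1.000791 = 0.29453.
Radicand: p̂(1−p̂)/n + z²/(4n²) = 0.000099912 + 0.000000095 = 0.000100007.
Half-width = 1.282·√0.000100007/1.000791 = 0.01281.
So the interval runs from 0.2817 to 0.3073.

(0.2817, 0.3073)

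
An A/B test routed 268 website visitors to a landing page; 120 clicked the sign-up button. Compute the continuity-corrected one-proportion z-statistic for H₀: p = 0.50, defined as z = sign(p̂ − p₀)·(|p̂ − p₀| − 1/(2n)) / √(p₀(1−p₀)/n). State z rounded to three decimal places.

z = -1.649

Sample proportion p̂ = 120/268 = 0.44776. p̂ − p₀ = -0.052239.
Continuity correction 1/(2n) = 1/536 = 0.001866.
Corrected numerator: |-0.052239| − 0.001866 = 0.050373.
Null standard error: √(0.50·0.50/268) = √0.000932836 = 0.030542.
z = −0.050373/0.030542 = -1.649.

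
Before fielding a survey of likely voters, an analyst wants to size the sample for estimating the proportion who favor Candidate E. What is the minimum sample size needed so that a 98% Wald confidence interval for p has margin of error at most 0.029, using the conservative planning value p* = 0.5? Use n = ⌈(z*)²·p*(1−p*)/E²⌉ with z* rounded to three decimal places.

n = 1609

For 98% confidence, z* = 2.326.
p*(1−p*) = 0.50·0.50 = 0.2500.
Required n before rounding: 5.410276 × 0.2500 / 0.029² = 1608.287.
Rounding up, n = 1609.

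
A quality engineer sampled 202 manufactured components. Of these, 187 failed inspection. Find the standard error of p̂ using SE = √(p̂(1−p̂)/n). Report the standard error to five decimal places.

SE = 0.01845

With x = 187 successes in n = 202, p̂ = 0.92574.
p̂(1−p̂) = 0.92574·0.07426 = 0.068745.
Dividing by n and taking the root: √0.000340322 = 0.01845.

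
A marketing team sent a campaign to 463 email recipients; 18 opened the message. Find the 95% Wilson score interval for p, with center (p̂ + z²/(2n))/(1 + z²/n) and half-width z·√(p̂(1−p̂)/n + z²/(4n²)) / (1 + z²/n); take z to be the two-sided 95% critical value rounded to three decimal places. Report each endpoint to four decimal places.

p̂ = 18/463 = 0.03888; z = 1.960, so z² = 3.841600.
1 + z²/n = 1.008297.
Adjusted center: (0.03888 + z²/(2n))/1.008297 = 0.04267.
Radicand: p̂(1−p̂)/n + z²/(4n²) = 0.000080703 + 0.000004480 = 0.000085183.
Half-width = z·√(radicand)/denom = 1.960·0.009229/1.008297 = 0.01794.
CI: 0.04267 ± 0.01794 = (0.0247, 0.0606).

(0.0247, 0.0606)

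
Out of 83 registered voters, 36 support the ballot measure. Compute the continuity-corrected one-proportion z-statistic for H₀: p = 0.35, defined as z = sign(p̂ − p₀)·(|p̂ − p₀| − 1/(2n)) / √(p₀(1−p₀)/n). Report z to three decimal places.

With x = 36 successes in n = 83, p̂ = 0.43373. p̂ − p₀ = 0.083735.
1/(2n) = 0.006024.
Corrected numerator: |0.083735| − 0.006024 = 0.077711.
Null standard error: √(0.35·0.65/83) = √0.002740964 = 0.052354.
z = (+)0.077711/0.052354 = 1.484.

z = 1.484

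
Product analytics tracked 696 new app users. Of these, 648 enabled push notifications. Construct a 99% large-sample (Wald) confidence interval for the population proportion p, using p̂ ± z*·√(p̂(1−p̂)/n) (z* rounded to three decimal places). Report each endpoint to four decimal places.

With x = 648 successes in n = 696, p̂ = 0.93103.
SE(p̂) = √(0.93103·0.06897/696) = 0.009605.
The 99% critical value is z* = 2.576.
Margin of error: 2.576 × 0.009605 = 0.02474.
Interval: 0.93103 ± 0.02474 → (0.9063, 0.9558).

(0.9063, 0.9558)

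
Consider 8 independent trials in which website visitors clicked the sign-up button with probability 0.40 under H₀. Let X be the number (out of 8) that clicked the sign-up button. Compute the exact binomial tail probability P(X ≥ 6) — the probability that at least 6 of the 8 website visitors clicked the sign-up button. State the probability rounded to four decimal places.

P = 0.0498

X is binomial with n = 8 and p = 0.40.
P(X ≥ 6) = C(8,6)·0.40^6·0.60^2 + C(8,7)·0.40^7·0.60^1 + C(8,8)·0.40^8·0.60^0.
= 0.041288 + 0.007864 + 0.000655 = 0.0498.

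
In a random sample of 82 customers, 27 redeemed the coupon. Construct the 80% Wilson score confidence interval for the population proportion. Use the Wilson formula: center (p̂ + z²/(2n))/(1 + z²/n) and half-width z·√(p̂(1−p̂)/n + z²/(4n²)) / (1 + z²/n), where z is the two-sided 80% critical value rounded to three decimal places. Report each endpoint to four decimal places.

p̂ = 27/82 = 0.32927; z = 1.282, so z² = 1.643524.
1 + z²/n = 1.020043.
Adjusted center: (0.32927 + z²/(2n))/1.020043 = 0.33262.
Radicand: p̂(1−p̂)/n + z²/(4n²) = 0.002693301 + 0.000061107 = 0.002754408.
Half-width = z·√(radicand)/denom = 1.282·0.052482/1.020043 = 0.06596.
So the interval runs from 0.2667 to 0.3986.

(0.2667, 0.3986)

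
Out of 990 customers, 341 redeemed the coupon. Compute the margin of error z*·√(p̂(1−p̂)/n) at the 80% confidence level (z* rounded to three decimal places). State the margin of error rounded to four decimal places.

Sample proportion p̂ = 341/990 = 0.34444.
SE = √(p̂(1−p̂)/n) = √(0.225802/990) = 0.015102.
The 80% critical value is z* = 1.282.
Margin of error = z*·SE = 1.282 × 0.015102 = 0.0194.

ME = 0.0194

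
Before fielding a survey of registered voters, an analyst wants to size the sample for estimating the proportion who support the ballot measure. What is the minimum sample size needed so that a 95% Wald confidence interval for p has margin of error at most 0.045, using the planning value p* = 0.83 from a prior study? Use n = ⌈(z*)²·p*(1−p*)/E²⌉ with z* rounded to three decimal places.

n = 268

z* = 1.960 at the 95% level.
p*(1−p*) = 0.1411.
(z*)²·p*(1−p*)/E² = 3.841600·0.1411/0.002025 = 267.679.
⌈267.679⌉ = 268.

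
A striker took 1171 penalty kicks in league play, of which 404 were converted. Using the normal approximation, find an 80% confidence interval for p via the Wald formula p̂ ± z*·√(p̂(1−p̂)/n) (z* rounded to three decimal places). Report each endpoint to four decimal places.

(0.3272, 0.3628)

Sample proportion p̂ = 404/1171 = 0.34500.
Standard error of p̂: √(0.225976/1171) = √0.000192977 = 0.013892.
The 80% critical value is z* = 1.282.
Margin = 1.282·0.013892 = 0.01781.
Interval: 0.34500 ± 0.01781 → (0.3272, 0.3628).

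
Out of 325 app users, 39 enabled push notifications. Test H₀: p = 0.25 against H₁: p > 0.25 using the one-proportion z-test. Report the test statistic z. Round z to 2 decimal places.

p̂ = 39/325 = 0.12000.
Under H₀, SE = √(p₀(1−p₀)/n) = √(0.25·0.75/325) = √0.000576923 = 0.024019.
Test statistic: z = -0.13000/0.024019 = -5.41.

z = -5.41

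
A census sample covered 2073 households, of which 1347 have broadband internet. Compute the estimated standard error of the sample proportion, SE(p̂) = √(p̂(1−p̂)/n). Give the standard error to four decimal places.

SE = 0.0105

The sample proportion is 1347/2073 = 0.64978.
p̂(1−p̂) = 0.64978·0.35022 = 0.227566.
SE = √(0.227566/2073) = √0.000109776 = 0.0105.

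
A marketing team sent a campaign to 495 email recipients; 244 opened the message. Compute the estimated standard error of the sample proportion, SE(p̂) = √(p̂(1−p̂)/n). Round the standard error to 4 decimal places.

With x = 244 successes in n = 495, p̂ = 0.49293.
p̂(1−p̂) = 0.49293·0.50707 = 0.249950.
Dividing by n and taking the root: √0.000504949 = 0.0225.

SE = 0.0225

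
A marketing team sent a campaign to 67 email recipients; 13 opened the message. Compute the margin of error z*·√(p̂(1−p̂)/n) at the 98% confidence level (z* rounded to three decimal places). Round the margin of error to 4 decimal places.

ME = 0.1124

Sample proportion p̂ = 13/67 = 0.19403.
SE = √(p̂(1−p̂)/n) = √(0.156382/67) = 0.048312.
The 98% critical value is z* = 2.326.
ME = 2.326·0.048312 = 0.1124.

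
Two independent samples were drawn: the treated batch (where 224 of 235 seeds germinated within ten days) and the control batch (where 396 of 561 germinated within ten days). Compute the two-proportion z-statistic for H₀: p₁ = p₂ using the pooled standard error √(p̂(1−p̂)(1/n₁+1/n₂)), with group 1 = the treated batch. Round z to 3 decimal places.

z = 7.669

p̂₁ = 224/235 = 0.95319, p̂₂ = 396/561 = 0.70588.
Pooled p̂ = (224+396)/(235+561) = 620/796 = 0.77889.
Pooled SE = √[0.1722179·0.00603785] ≈ 0.032246.
z = 0.24731/0.032246 = 7.669.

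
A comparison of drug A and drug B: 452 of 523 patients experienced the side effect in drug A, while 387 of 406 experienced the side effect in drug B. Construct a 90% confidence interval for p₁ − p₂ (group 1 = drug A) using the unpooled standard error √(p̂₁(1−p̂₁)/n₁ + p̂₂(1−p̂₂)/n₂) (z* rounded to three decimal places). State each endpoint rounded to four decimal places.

(-0.1190, -0.0589)

p̂₁ = 452/523 = 0.86424, p̂₂ = 387/406 = 0.95320; p̂₁ − p̂₂ = -0.08896.
SE = √(0.000224332 + 0.000109872) = √0.000334204 = 0.018281.
The 90% critical value is z* = 1.645. Margin of error = 0.03007.
Interval: -0.08896 ± 0.03007 → (-0.1190, -0.0589).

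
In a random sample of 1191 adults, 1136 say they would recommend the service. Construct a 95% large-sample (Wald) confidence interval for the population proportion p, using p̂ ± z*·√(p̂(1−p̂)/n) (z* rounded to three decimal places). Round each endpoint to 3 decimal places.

Sample proportion p̂ = 1136/1191 = 0.95382.
Standard error of p̂: √(0.044047/1191) = √0.000036983 = 0.006081.
The 95% critical value is z* = 1.960.
Margin = 1.960·0.006081 = 0.01192.
So the interval runs from 0.942 to 0.966.

(0.942, 0.966)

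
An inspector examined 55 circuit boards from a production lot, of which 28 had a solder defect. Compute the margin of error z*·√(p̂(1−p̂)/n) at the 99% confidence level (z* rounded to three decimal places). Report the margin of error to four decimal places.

p̂ = 28/55 = 0.50909.
Standard error of p̂: √(0.249917/55) = √0.004543952 = 0.067409.
The 99% critical value is z* = 2.576.
So ME = 0.1736.

ME = 0.1736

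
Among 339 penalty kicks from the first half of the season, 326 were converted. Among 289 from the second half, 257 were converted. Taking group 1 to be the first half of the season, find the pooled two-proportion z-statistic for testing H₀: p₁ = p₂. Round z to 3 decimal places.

p̂₁ = 326/339 = 0.96165, p̂₂ = 257/289 = 0.88927.
Pooling: p̂ = 583/628 = 0.92834.
Pooled SE = √[0.0665215·0.00641006] ≈ 0.020650.
z = (p̂₁ − p̂₂)/SE = (0.96165 − 0.88927)/0.020650 = 0.07238/0.020650 = 3.505.

z = 3.505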